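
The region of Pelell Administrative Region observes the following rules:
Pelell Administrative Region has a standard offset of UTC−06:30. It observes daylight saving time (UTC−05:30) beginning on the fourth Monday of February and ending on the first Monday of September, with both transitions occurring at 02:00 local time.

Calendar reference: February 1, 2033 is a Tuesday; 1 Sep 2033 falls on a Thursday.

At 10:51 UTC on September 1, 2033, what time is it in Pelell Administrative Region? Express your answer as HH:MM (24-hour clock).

1 February 2033 is a Tuesday, so the first Monday is February 7 and the fourth is February 28.
1 September 2033 is a Thursday, so the first Monday is September 5.
At the standard offset (UTC−06:30), 10:51 UTC − 6h30m = 04:21 Pelell Administrative Region standard time.
The standard-time date in Pelell Administrative Region, September 1, 2033, falls between 28 February and 5 September, so daylight saving is in effect and Pelell Administrative Region is at UTC−05:30.
10:51 UTC − 5h30m = 05:21 local.

05:21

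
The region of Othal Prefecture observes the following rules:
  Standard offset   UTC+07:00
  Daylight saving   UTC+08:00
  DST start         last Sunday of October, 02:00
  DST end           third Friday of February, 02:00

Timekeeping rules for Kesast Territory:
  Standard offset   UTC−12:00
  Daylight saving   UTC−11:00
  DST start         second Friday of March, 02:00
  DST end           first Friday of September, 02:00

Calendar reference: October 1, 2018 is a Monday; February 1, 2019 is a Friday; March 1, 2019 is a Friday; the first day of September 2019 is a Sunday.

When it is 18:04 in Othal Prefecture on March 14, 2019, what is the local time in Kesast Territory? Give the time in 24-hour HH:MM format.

00:04

1 October 2018 is a Monday, so Sundays fall on 7, 14, 21, 28; the last is October 28.
1 February 2019 is a Friday, so the first Friday is February 1 and the third is February 15.
March 14, 2019 does not fall between 28 October 2018 and 15 February 2019, so daylight saving is not in effect and Othal Prefecture is at UTC+07:00.
18:04 Othal Prefecture − 7h = 11:04 UTC.
1 March 2019 is a Friday, so the first Friday is March 1 and the second is March 8.
1 September 2019 is a Sunday, so the first Friday is September 6.
At the standard offset (UTC−12:00), 11:04 UTC − 12h = 23:04 Kesast Territory standard time (rolling into the previous day, 13 March 2019).
The standard-time date in Kesast Territory, March 13, 2019, lies within the daylight-saving period (8 March – 6 September), so Kesast Territory is on daylight time, UTC−11:00.
11:04 UTC − 11h = 00:04 Kesast Territory.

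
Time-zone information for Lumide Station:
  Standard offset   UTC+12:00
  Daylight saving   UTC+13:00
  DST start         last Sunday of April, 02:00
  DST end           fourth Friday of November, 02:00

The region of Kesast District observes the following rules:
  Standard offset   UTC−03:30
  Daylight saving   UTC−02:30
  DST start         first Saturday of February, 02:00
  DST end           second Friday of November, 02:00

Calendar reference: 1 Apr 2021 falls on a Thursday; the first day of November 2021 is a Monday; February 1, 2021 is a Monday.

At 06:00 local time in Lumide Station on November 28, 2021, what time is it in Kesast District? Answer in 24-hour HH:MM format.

1 April 2021 is a Thursday, so Sundays fall on 4, 11, 18, 25; the last is April 25.
1 November 2021 is a Monday, so the first Friday is November 5 and the fourth is November 26.
November 28, 2021 does not fall between 25 April and 26 November, so daylight saving is not in effect and Lumide Station is at UTC+12:00.
06:00 Lumide Station − 12h = 18:00 UTC (rolling into the previous day, 27 November 2021).
1 February 2021 is a Monday, so the first Saturday is February 6.
1 November 2021 is a Monday, so the first Friday is November 5 and the second is November 12.
At the standard offset (UTC−03:30), 18:00 UTC − 3h30m = 14:30 Kesast District standard time.
The standard-time date in Kesast District, November 27, 2021, is outside the daylight-saving period (6 February – 12 November), so Kesast District is on standard time, UTC−03:30.
18:00 UTC − 3h30m = 14:30 Kesast District.

14:30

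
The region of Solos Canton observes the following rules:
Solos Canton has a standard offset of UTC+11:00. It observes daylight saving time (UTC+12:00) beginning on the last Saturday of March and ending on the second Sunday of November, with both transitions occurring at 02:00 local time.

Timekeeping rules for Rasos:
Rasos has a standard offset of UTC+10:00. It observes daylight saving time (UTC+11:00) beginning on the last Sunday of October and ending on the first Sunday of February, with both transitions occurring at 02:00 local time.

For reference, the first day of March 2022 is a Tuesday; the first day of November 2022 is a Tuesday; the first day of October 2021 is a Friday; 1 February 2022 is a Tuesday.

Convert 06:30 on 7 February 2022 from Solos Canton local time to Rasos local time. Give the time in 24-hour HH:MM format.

05:30

1 March 2022 is a Tuesday, so Saturdays fall on 5, 12, 19, 26; the last is March 26.
1 November 2022 is a Tuesday, so the first Sunday is November 6 and the second is November 13.
7 February 2022 is outside the daylight-saving period (26 March – 13 November), so Solos Canton is on standard time, UTC+11:00.
06:30 Solos Canton − 11h = 19:30 UTC (rolling into the previous day, 6 February 2022).
1 October 2021 is a Friday, so Sundays fall on 3, 10, 17, 24, 31; the last is October 31.
1 February 2022 is a Tuesday, so the first Sunday is February 6.
At the standard offset (UTC+10:00), 19:30 UTC + 10h = 05:30 Rasos standard time (rolling into the next day, 7 February 2022).
The standard-time date in Rasos, 7 February 2022, is outside the daylight-saving period (31 October 2021 – 6 February 2022), so Rasos is on standard time, UTC+10:00.
19:30 UTC + 10h = 05:30 Rasos (rolling into the next day, 7 February 2022).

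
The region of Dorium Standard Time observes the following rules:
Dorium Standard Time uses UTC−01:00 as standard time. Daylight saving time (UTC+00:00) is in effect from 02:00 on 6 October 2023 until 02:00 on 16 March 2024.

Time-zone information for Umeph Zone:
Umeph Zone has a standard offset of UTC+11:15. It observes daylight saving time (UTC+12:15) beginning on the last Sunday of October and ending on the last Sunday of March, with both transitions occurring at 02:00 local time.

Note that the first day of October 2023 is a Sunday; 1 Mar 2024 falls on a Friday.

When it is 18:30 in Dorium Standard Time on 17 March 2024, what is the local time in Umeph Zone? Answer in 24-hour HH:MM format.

07:45

Daylight saving runs 6 October 2023 – 16 March 2024; 17 March 2024 is outside that window, so Dorium Standard Time is on standard time at UTC−01:00.
18:30 Dorium Standard Time + 1h = 19:30 UTC.
1 October 2023 is a Sunday, so Sundays fall on 1, 8, 15, 22, 29; the last is October 29.
1 March 2024 is a Friday, so Sundays fall on 3, 10, 17, 24, 31; the last is March 31.
At the standard offset (UTC+11:15), 19:30 UTC + 11h15m = 06:45 Umeph Zone standard time (rolling into the next day, 18 March 2024).
The standard-time date in Umeph Zone, 18 March 2024, falls between 29 October 2023 and 31 March 2024, so daylight saving is in effect and Umeph Zone is at UTC+12:15.
19:30 UTC + 12h15m = 07:45 Umeph Zone (rolling into the next day, 18 March 2024).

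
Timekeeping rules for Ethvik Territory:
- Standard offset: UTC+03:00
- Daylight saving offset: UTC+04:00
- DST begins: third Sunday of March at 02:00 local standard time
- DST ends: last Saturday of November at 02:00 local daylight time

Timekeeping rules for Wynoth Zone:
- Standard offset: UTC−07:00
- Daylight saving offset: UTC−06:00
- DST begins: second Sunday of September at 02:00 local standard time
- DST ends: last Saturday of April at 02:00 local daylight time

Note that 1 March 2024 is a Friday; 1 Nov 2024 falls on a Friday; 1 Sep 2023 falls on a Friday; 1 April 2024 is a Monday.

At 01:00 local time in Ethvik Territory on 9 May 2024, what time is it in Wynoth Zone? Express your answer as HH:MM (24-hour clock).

1 March 2024 is a Friday, so the first Sunday is March 3 and the third is March 17.
1 November 2024 is a Friday, so Saturdays fall on 2, 9, 16, 23, 30; the last is November 30.
Daylight saving runs 17 March – 30 November; 9 May 2024 is inside that window, so Ethvik Territory is at UTC+04:00.
01:00 Ethvik Territory − 4h = 21:00 UTC (rolling into the previous day, 8 May 2024).
1 September 2023 is a Friday, so the first Sunday is September 3 and the second is September 10.
1 April 2024 is a Monday, so Saturdays fall on 6, 13, 20, 27; the last is April 27.
At the standard offset (UTC−07:00), 21:00 UTC − 7h = 14:00 Wynoth Zone standard time.
The standard-time date in Wynoth Zone, 8 May 2024, does not fall between 10 September 2023 and 27 April 2024, so daylight saving is not in effect and Wynoth Zone is at UTC−07:00.
21:00 UTC − 7h = 14:00 Wynoth Zone.

14:00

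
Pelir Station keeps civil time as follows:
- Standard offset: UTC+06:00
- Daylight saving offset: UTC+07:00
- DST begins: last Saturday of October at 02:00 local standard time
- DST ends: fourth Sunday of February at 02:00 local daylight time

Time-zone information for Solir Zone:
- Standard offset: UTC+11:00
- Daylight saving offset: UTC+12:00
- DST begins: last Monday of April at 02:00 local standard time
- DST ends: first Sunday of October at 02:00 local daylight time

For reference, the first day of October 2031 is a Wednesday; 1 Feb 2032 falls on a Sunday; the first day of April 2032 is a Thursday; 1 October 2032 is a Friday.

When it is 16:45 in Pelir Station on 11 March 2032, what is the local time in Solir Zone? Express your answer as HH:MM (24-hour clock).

1 October 2031 is a Wednesday, so Saturdays fall on 4, 11, 18, 25; the last is October 25.
1 February 2032 is a Sunday, so the first Sunday is February 1 and the fourth is February 22.
11 March 2032 does not fall between 25 October 2031 and 22 February 2032, so daylight saving is not in effect and Pelir Station is at UTC+06:00.
16:45 Pelir Station − 6h = 10:45 UTC.
1 April 2032 is a Thursday, so Mondays fall on 5, 12, 19, 26; the last is April 26.
1 October 2032 is a Friday, so the first Sunday is October 3.
At the standard offset (UTC+11:00), 10:45 UTC + 11h = 21:45 Solir Zone standard time.
Daylight saving runs 26 April – 3 October; the standard-time date in Solir Zone, 11 March 2032, is outside that window, so Solir Zone is on standard time at UTC+11:00.
10:45 UTC + 11h = 21:45 Solir Zone.

21:45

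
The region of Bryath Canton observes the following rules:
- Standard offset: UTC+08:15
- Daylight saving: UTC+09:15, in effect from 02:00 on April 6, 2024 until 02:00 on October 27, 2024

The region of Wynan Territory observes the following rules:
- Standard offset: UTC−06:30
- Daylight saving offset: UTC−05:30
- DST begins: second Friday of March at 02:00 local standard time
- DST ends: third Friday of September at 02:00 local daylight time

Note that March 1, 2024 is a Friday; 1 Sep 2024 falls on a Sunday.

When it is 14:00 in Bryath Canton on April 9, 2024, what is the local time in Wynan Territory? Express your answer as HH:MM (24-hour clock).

23:15

Daylight saving runs 6 April – 27 October; April 9, 2024 is inside that window, so Bryath Canton is at UTC+09:15.
14:00 Bryath Canton − 9h15m = 04:45 UTC.
1 March 2024 is a Friday, so the first Friday is March 1 and the second is March 8.
1 September 2024 is a Sunday, so the first Friday is September 6 and the third is September 20.
At the standard offset (UTC−06:30), 04:45 UTC − 6h30m = 22:15 Wynan Territory standard time (rolling into the previous day, 8 April 2024).
The standard-time date in Wynan Territory, April 8, 2024, lies within the daylight-saving period (8 March – 20 September), so Wynan Territory is on daylight time, UTC−05:30.
04:45 UTC − 5h30m = 23:15 Wynan Territory (rolling into the previous day, 8 April 2024).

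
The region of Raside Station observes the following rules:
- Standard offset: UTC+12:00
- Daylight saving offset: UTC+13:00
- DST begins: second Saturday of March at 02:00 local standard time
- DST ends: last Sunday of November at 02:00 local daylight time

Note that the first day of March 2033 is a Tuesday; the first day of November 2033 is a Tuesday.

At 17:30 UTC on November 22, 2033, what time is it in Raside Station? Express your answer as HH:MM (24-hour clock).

06:30

1 March 2033 is a Tuesday, so the first Saturday is March 5 and the second is March 12.
1 November 2033 is a Tuesday, so Sundays fall on 6, 13, 20, 27; the last is November 27.
At the standard offset (UTC+12:00), 17:30 UTC + 12h = 05:30 Raside Station standard time (rolling into the next day, 23 November 2033).
The standard-time date in Raside Station, November 23, 2033, falls between 12 March and 27 November, so daylight saving is in effect and Raside Station is at UTC+13:00.
17:30 UTC + 13h = 06:30 local (rolling into the next day, 23 November 2033).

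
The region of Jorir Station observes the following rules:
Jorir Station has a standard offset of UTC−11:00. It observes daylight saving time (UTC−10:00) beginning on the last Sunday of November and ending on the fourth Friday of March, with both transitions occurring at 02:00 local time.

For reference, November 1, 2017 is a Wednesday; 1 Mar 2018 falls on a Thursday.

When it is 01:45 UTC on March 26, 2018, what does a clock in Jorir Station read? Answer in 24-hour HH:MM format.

1 November 2017 is a Wednesday, so Sundays fall on 5, 12, 19, 26; the last is November 26.
1 March 2018 is a Thursday, so the first Friday is March 2 and the fourth is March 23.
At the standard offset (UTC−11:00), 01:45 UTC − 11h = 14:45 Jorir Station standard time (rolling into the previous day, 25 March 2018).
The standard-time date in Jorir Station, March 25, 2018, is outside the daylight-saving period (26 November 2017 – 23 March 2018), so Jorir Station is on standard time, UTC−11:00.
01:45 UTC − 11h = 14:45 local (rolling into the previous day, 25 March 2018).

14:45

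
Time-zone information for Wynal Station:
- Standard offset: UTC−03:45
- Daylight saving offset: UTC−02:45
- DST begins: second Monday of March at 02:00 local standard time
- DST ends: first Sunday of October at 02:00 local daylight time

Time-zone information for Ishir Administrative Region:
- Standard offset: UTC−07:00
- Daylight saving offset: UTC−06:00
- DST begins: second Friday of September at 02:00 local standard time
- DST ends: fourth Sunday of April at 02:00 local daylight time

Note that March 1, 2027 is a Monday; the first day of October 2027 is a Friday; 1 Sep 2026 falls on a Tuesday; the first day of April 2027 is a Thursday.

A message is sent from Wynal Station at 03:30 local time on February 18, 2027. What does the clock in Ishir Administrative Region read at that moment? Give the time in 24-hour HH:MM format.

1 March 2027 is a Monday, so the first Monday is March 1 and the second is March 8.
1 October 2027 is a Friday, so the first Sunday is October 3.
February 18, 2027 is outside the daylight-saving period (8 March – 3 October), so Wynal Station is on standard time, UTC−03:45.
03:30 Wynal Station + 3h45m = 07:15 UTC.
1 September 2026 is a Tuesday, so the first Friday is September 4 and the second is September 11.
1 April 2027 is a Thursday, so the first Sunday is April 4 and the fourth is April 25.
At the standard offset (UTC−07:00), 07:15 UTC − 7h = 00:15 Ishir Administrative Region standard time.
The standard-time date in Ishir Administrative Region, February 18, 2027, falls between 11 September 2026 and 25 April 2027, so daylight saving is in effect and Ishir Administrative Region is at UTC−06:00.
07:15 UTC − 6h = 01:15 Ishir Administrative Region.

01:15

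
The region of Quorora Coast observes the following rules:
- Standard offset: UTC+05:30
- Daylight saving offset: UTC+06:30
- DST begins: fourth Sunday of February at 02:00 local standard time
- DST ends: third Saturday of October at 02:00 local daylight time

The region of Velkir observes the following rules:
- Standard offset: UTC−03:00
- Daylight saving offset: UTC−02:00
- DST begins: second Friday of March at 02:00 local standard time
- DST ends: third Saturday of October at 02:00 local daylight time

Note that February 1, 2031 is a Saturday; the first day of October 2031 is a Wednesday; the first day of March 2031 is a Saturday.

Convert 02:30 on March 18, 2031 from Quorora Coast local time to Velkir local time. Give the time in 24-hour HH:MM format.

18:00

1 February 2031 is a Saturday, so the first Sunday is February 2 and the fourth is February 23.
1 October 2031 is a Wednesday, so the first Saturday is October 4 and the third is October 18.
March 18, 2031 falls between 23 February and 18 October, so daylight saving is in effect and Quorora Coast is at UTC+06:30.
02:30 Quorora Coast − 6h30m = 20:00 UTC (rolling into the previous day, 17 March 2031).
1 March 2031 is a Saturday, so the first Friday is March 7 and the second is March 14.
1 October 2031 is a Wednesday, so the first Saturday is October 4 and the third is October 18.
At the standard offset (UTC−03:00), 20:00 UTC − 3h = 17:00 Velkir standard time.
Daylight saving runs 14 March – 18 October; the standard-time date in Velkir, March 17, 2031, is inside that window, so Velkir is at UTC−02:00.
20:00 UTC − 2h = 18:00 Velkir.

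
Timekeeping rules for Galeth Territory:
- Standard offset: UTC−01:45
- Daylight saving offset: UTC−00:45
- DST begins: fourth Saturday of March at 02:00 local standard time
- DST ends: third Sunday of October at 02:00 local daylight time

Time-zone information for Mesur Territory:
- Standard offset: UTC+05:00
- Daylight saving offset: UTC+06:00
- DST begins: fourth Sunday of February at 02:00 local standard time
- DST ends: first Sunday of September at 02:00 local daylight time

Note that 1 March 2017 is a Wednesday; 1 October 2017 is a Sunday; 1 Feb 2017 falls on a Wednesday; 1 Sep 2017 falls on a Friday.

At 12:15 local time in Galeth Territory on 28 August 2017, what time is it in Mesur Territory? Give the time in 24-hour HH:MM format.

1 March 2017 is a Wednesday, so the first Saturday is March 4 and the fourth is March 25.
1 October 2017 is a Sunday, so the first Sunday is October 1 and the third is October 15.
28 August 2017 falls between 25 March and 15 October, so daylight saving is in effect and Galeth Territory is at UTC−00:45.
12:15 Galeth Territory + 0h45m = 13:00 UTC.
1 February 2017 is a Wednesday, so the first Sunday is February 5 and the fourth is February 26.
1 September 2017 is a Friday, so the first Sunday is September 3.
At the standard offset (UTC+05:00), 13:00 UTC + 5h = 18:00 Mesur Territory standard time.
The standard-time date in Mesur Territory, 28 August 2017, lies within the daylight-saving period (26 February – 3 September), so Mesur Territory is on daylight time, UTC+06:00.
13:00 UTC + 6h = 19:00 Mesur Territory.

19:00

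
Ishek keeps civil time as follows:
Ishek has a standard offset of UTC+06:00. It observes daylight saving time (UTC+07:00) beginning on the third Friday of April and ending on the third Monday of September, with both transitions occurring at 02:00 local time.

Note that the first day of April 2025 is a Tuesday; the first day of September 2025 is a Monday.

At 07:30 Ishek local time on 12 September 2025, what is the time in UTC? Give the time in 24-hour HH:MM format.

1 April 2025 is a Tuesday, so the first Friday is April 4 and the third is April 18.
1 September 2025 is a Monday, so the first Monday is September 1 and the third is September 15.
12 September 2025 falls between 18 April and 15 September, so daylight saving is in effect and Ishek is at UTC+07:00.
07:30 local − 7h = 00:30 UTC.

00:30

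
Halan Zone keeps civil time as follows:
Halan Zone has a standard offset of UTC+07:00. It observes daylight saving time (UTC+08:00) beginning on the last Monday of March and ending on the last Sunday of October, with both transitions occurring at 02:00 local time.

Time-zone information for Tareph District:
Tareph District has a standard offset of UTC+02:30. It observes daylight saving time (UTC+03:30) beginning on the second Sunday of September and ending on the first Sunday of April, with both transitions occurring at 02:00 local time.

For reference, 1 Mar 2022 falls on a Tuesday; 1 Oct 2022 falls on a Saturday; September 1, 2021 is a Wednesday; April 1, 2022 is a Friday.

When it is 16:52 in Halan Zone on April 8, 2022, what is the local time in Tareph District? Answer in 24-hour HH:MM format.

11:22

1 March 2022 is a Tuesday, so Mondays fall on 7, 14, 21, 28; the last is March 28.
1 October 2022 is a Saturday, so Sundays fall on 2, 9, 16, 23, 30; the last is October 30.
April 8, 2022 falls between 28 March and 30 October, so daylight saving is in effect and Halan Zone is at UTC+08:00.
16:52 Halan Zone − 8h = 08:52 UTC.
1 September 2021 is a Wednesday, so the first Sunday is September 5 and the second is September 12.
1 April 2022 is a Friday, so the first Sunday is April 3.
At the standard offset (UTC+02:30), 08:52 UTC + 2h30m = 11:22 Tareph District standard time.
The standard-time date in Tareph District, April 8, 2022, does not fall between 12 September 2021 and 3 April 2022, so daylight saving is not in effect and Tareph District is at UTC+02:30.
08:52 UTC + 2h30m = 11:22 Tareph District.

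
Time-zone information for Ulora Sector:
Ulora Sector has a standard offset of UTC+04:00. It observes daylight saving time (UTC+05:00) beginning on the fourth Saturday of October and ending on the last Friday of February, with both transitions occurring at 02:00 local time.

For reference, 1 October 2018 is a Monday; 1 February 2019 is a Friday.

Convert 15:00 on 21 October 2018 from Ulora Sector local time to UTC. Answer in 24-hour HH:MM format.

1 October 2018 is a Monday, so the first Saturday is October 6 and the fourth is October 27.
1 February 2019 is a Friday, so Fridays fall on 1, 8, 15, 22; the last is February 22.
21 October 2018 does not fall between 27 October 2018 and 22 February 2019, so daylight saving is not in effect and Ulora Sector is at UTC+04:00.
15:00 local − 4h = 11:00 UTC.

11:00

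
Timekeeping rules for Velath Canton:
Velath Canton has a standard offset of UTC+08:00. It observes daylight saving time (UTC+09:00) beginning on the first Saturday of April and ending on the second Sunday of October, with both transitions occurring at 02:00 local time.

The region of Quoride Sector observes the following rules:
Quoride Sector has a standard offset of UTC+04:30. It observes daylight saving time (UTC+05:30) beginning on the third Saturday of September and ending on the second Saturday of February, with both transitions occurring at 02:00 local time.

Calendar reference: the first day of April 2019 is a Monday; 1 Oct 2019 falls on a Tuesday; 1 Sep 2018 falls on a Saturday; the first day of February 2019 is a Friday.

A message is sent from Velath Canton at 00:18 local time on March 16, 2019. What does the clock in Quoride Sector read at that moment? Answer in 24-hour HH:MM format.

1 April 2019 is a Monday, so the first Saturday is April 6.
1 October 2019 is a Tuesday, so the first Sunday is October 6 and the second is October 13.
March 16, 2019 does not fall between 6 April and 13 October, so daylight saving is not in effect and Velath Canton is at UTC+08:00.
00:18 Velath Canton − 8h = 16:18 UTC (rolling into the previous day, 15 March 2019).
1 September 2018 is a Saturday, so the first Saturday is September 1 and the third is September 15.
1 February 2019 is a Friday, so the first Saturday is February 2 and the second is February 9.
At the standard offset (UTC+04:30), 16:18 UTC + 4h30m = 20:48 Quoride Sector standard time.
The standard-time date in Quoride Sector, March 15, 2019, does not fall between 15 September 2018 and 9 February 2019, so daylight saving is not in effect and Quoride Sector is at UTC+04:30.
16:18 UTC + 4h30m = 20:48 Quoride Sector.

20:48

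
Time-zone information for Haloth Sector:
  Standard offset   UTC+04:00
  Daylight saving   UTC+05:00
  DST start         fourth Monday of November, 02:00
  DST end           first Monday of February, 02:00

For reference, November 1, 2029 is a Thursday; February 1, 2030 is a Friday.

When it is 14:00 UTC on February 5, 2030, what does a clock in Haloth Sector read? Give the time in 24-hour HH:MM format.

1 November 2029 is a Thursday, so the first Monday is November 5 and the fourth is November 26.
1 February 2030 is a Friday, so the first Monday is February 4.
At the standard offset (UTC+04:00), 14:00 UTC + 4h = 18:00 Haloth Sector standard time.
The standard-time date in Haloth Sector, February 5, 2030, is outside the daylight-saving period (26 November 2029 – 4 February 2030), so Haloth Sector is on standard time, UTC+04:00.
14:00 UTC + 4h = 18:00 local.

18:00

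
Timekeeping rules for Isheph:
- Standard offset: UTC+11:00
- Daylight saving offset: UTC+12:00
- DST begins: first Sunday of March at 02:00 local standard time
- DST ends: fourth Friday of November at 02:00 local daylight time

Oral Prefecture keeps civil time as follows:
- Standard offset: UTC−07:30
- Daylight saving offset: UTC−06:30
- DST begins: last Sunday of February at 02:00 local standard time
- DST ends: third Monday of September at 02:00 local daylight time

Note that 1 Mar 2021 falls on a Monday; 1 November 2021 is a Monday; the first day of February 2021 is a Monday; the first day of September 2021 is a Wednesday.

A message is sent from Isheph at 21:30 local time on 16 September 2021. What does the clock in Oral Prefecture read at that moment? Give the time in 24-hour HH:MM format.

1 March 2021 is a Monday, so the first Sunday is March 7.
1 November 2021 is a Monday, so the first Friday is November 5 and the fourth is November 26.
16 September 2021 falls between 7 March and 26 November, so daylight saving is in effect and Isheph is at UTC+12:00.
21:30 Isheph − 12h = 09:30 UTC.
1 February 2021 is a Monday, so Sundays fall on 7, 14, 21, 28; the last is February 28.
1 September 2021 is a Wednesday, so the first Monday is September 6 and the third is September 20.
At the standard offset (UTC−07:30), 09:30 UTC − 7h30m = 02:00 Oral Prefecture standard time.
The standard-time date in Oral Prefecture, 16 September 2021, falls between 28 February and 20 September, so daylight saving is in effect and Oral Prefecture is at UTC−06:30.
09:30 UTC − 6h30m = 03:00 Oral Prefecture.

03:00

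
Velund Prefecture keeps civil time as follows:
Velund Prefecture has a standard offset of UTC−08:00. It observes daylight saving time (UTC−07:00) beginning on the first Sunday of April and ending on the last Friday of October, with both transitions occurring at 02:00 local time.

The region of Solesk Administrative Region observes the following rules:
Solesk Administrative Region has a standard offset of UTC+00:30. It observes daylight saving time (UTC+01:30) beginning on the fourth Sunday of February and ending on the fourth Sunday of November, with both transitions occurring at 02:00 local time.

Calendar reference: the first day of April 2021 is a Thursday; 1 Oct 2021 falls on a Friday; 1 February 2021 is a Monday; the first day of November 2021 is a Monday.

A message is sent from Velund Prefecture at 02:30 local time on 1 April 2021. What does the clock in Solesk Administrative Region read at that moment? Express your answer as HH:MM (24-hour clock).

1 April 2021 is a Thursday, so the first Sunday is April 4.
1 October 2021 is a Friday, so Fridays fall on 1, 8, 15, 22, 29; the last is October 29.
1 April 2021 is outside the daylight-saving period (4 April – 29 October), so Velund Prefecture is on standard time, UTC−08:00.
02:30 Velund Prefecture + 8h = 10:30 UTC.
1 February 2021 is a Monday, so the first Sunday is February 7 and the fourth is February 28.
1 November 2021 is a Monday, so the first Sunday is November 7 and the fourth is November 28.
At the standard offset (UTC+00:30), 10:30 UTC + 0h30m = 11:00 Solesk Administrative Region standard time.
The standard-time date in Solesk Administrative Region, 1 April 2021, lies within the daylight-saving period (28 February – 28 November), so Solesk Administrative Region is on daylight time, UTC+01:30.
10:30 UTC + 1h30m = 12:00 Solesk Administrative Region.

12:00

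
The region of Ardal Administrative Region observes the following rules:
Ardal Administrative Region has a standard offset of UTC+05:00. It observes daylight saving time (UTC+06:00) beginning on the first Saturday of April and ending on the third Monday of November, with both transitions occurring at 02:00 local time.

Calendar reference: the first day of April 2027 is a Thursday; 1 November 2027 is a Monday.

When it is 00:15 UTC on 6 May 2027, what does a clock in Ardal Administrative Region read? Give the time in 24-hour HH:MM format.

1 April 2027 is a Thursday, so the first Saturday is April 3.
1 November 2027 is a Monday, so the first Monday is November 1 and the third is November 15.
At the standard offset (UTC+05:00), 00:15 UTC + 5h = 05:15 Ardal Administrative Region standard time.
The standard-time date in Ardal Administrative Region, 6 May 2027, lies within the daylight-saving period (3 April – 15 November), so Ardal Administrative Region is on daylight time, UTC+06:00.
00:15 UTC + 6h = 06:15 local.

06:15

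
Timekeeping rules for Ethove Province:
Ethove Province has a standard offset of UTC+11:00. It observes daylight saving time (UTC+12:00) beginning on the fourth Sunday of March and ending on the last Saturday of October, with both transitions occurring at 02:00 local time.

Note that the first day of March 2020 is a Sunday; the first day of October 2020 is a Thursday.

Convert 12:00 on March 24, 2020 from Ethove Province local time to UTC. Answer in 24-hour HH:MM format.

1 March 2020 is a Sunday, so the first Sunday is March 1 and the fourth is March 22.
1 October 2020 is a Thursday, so Saturdays fall on 3, 10, 17, 24, 31; the last is October 31.
March 24, 2020 falls between 22 March and 31 October, so daylight saving is in effect and Ethove Province is at UTC+12:00.
12:00 local − 12h = 00:00 UTC.

00:00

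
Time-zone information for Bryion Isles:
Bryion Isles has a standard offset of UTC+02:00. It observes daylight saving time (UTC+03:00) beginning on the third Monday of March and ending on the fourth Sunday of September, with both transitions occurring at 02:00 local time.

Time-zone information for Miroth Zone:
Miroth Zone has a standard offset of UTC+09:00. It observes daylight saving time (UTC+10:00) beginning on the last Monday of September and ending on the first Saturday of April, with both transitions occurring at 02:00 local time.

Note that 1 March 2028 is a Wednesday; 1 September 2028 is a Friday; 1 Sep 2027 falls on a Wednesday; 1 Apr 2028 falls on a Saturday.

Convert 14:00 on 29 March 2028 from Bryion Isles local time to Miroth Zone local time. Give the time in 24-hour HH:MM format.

1 March 2028 is a Wednesday, so the first Monday is March 6 and the third is March 20.
1 September 2028 is a Friday, so the first Sunday is September 3 and the fourth is September 24.
Daylight saving runs 20 March – 24 September; 29 March 2028 is inside that window, so Bryion Isles is at UTC+03:00.
14:00 Bryion Isles − 3h = 11:00 UTC.
1 September 2027 is a Wednesday, so Mondays fall on 6, 13, 20, 27; the last is September 27.
1 April 2028 is a Saturday, so the first Saturday is April 1.
At the standard offset (UTC+09:00), 11:00 UTC + 9h = 20:00 Miroth Zone standard time.
Daylight saving runs 27 September 2027 – 1 April 2028; the standard-time date in Miroth Zone, 29 March 2028, is inside that window, so Miroth Zone is at UTC+10:00.
11:00 UTC + 10h = 21:00 Miroth Zone.

21:00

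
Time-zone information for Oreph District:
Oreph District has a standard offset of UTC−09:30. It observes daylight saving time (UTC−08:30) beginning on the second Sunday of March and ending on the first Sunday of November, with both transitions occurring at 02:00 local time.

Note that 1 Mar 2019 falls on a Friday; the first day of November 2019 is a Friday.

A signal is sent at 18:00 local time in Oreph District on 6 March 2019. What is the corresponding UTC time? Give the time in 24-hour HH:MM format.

1 March 2019 is a Friday, so the first Sunday is March 3 and the second is March 10.
1 November 2019 is a Friday, so the first Sunday is November 3.
6 March 2019 is outside the daylight-saving period (10 March – 3 November), so Oreph District is on standard time, UTC−09:30.
18:00 local + 9h30m = 03:30 UTC (rolling into the next day, 7 March 2019).

03:30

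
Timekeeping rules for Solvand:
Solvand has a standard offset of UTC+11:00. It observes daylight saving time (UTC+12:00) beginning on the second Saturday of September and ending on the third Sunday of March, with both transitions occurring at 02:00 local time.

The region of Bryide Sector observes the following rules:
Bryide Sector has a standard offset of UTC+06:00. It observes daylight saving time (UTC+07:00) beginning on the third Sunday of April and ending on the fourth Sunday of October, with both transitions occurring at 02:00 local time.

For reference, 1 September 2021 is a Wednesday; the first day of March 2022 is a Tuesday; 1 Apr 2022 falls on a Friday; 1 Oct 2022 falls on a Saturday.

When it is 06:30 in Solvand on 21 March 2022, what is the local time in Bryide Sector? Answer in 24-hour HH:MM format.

1 September 2021 is a Wednesday, so the first Saturday is September 4 and the second is September 11.
1 March 2022 is a Tuesday, so the first Sunday is March 6 and the third is March 20.
Daylight saving runs 11 September 2021 – 20 March 2022; 21 March 2022 is outside that window, so Solvand is on standard time at UTC+11:00.
06:30 Solvand − 11h = 19:30 UTC (rolling into the previous day, 20 March 2022).
1 April 2022 is a Friday, so the first Sunday is April 3 and the third is April 17.
1 October 2022 is a Saturday, so the first Sunday is October 2 and the fourth is October 23.
At the standard offset (UTC+06:00), 19:30 UTC + 6h = 01:30 Bryide Sector standard time (rolling into the next day, 21 March 2022).
The standard-time date in Bryide Sector, 21 March 2022, does not fall between 17 April and 23 October, so daylight saving is not in effect and Bryide Sector is at UTC+06:00.
19:30 UTC + 6h = 01:30 Bryide Sector (rolling into the next day, 21 March 2022).

01:30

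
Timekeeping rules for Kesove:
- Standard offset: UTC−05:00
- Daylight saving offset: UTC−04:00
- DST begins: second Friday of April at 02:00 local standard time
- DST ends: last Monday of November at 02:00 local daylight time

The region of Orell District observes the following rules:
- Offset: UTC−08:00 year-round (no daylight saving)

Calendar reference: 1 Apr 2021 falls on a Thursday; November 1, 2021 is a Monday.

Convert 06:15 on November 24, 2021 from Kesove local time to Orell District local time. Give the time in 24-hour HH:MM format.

02:15

1 April 2021 is a Thursday, so the first Friday is April 2 and the second is April 9.
1 November 2021 is a Monday, so Mondays fall on 1, 8, 15, 22, 29; the last is November 29.
Daylight saving runs 9 April – 29 November; November 24, 2021 is inside that window, so Kesove is at UTC−04:00.
06:15 Kesove + 4h = 10:15 UTC.
Orell District has no daylight saving, so its offset is UTC−08:00 year-round.
10:15 UTC − 8h = 02:15 Orell District.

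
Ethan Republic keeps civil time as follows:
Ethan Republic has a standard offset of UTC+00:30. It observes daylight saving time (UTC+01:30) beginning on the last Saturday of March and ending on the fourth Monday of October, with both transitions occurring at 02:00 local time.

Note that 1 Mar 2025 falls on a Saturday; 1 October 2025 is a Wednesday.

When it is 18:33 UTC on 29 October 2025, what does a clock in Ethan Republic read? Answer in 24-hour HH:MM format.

19:03

1 March 2025 is a Saturday, so Saturdays fall on 1, 8, 15, 22, 29; the last is March 29.
1 October 2025 is a Wednesday, so the first Monday is October 6 and the fourth is October 27.
At the standard offset (UTC+00:30), 18:33 UTC + 0h30m = 19:03 Ethan Republic standard time.
The standard-time date in Ethan Republic, 29 October 2025, does not fall between 29 March and 27 October, so daylight saving is not in effect and Ethan Republic is at UTC+00:30.
18:33 UTC + 0h30m = 19:03 local.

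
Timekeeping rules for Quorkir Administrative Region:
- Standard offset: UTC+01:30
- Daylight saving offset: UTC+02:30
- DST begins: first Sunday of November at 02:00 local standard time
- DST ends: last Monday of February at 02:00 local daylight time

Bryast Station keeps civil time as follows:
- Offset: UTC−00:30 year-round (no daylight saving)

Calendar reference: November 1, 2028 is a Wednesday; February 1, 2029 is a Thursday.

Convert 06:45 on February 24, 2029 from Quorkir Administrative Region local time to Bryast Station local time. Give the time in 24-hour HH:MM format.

03:45

1 November 2028 is a Wednesday, so the first Sunday is November 5.
1 February 2029 is a Thursday, so Mondays fall on 5, 12, 19, 26; the last is February 26.
February 24, 2029 lies within the daylight-saving period (5 November 2028 – 26 February 2029), so Quorkir Administrative Region is on daylight time, UTC+02:30.
06:45 Quorkir Administrative Region − 2h30m = 04:15 UTC.
Bryast Station has no daylight saving, so its offset is UTC−00:30 year-round.
04:15 UTC − 0h30m = 03:45 Bryast Station.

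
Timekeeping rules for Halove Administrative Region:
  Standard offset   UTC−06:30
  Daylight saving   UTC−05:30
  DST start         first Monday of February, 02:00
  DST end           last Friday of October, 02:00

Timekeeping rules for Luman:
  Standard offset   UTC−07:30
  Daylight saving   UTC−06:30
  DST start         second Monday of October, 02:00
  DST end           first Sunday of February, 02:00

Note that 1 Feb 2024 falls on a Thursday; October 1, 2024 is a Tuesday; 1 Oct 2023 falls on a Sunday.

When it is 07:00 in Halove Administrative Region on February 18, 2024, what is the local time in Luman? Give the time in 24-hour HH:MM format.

05:00

1 February 2024 is a Thursday, so the first Monday is February 5.
1 October 2024 is a Tuesday, so Fridays fall on 4, 11, 18, 25; the last is October 25.
Daylight saving runs 5 February – 25 October; February 18, 2024 is inside that window, so Halove Administrative Region is at UTC−05:30.
07:00 Halove Administrative Region + 5h30m = 12:30 UTC.
1 October 2023 is a Sunday, so the first Monday is October 2 and the second is October 9.
1 February 2024 is a Thursday, so the first Sunday is February 4.
At the standard offset (UTC−07:30), 12:30 UTC − 7h30m = 05:00 Luman standard time.
The standard-time date in Luman, February 18, 2024, does not fall between 9 October 2023 and 4 February 2024, so daylight saving is not in effect and Luman is at UTC−07:30.
12:30 UTC − 7h30m = 05:00 Luman.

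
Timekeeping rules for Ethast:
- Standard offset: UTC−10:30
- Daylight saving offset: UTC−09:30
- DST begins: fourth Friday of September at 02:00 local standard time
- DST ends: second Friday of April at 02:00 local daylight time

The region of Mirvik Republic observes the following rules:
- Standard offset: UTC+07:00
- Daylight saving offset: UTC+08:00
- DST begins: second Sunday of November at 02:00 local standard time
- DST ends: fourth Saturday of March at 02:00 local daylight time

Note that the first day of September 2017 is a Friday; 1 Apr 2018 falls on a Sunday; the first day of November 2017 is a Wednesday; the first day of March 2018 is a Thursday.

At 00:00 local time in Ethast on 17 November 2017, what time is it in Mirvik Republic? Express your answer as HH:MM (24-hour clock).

17:30

1 September 2017 is a Friday, so the first Friday is September 1 and the fourth is September 22.
1 April 2018 is a Sunday, so the first Friday is April 6 and the second is April 13.
17 November 2017 falls between 22 September 2017 and 13 April 2018, so daylight saving is in effect and Ethast is at UTC−09:30.
00:00 Ethast + 9h30m = 09:30 UTC.
1 November 2017 is a Wednesday, so the first Sunday is November 5 and the second is November 12.
1 March 2018 is a Thursday, so the first Saturday is March 3 and the fourth is March 24.
At the standard offset (UTC+07:00), 09:30 UTC + 7h = 16:30 Mirvik Republic standard time.
Daylight saving runs 12 November 2017 – 24 March 2018; the standard-time date in Mirvik Republic, 17 November 2017, is inside that window, so Mirvik Republic is at UTC+08:00.
09:30 UTC + 8h = 17:30 Mirvik Republic.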